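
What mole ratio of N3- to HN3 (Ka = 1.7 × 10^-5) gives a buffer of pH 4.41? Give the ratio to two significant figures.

pKa = -log(1.7 × 10^-5) = 4.770
pH = pKa + log(r) ⇒ log(r) = 4.41 − 4.770 = -0.360
r = [N3-]/[HN3] = 10^(-0.360) = 0.437

ratio = 0.44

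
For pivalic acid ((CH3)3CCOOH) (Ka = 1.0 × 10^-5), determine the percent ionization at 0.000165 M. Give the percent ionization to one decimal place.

(CH3)3CCOOH ⇌ (CH3)3CCOO- + H+; let x = [H+] at equilibrium.
Ka = x²/(C₀ − x); solving the quadratic gives x = 3.59 × 10^-5 M.
Fraction ionized = 3.59 × 10^-5 / 0.000165 = 0.2176 → 21.8%

21.8%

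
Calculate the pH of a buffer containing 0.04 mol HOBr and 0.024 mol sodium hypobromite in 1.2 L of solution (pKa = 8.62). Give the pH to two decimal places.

pH = 8.40

pH = pKa + log([A⁻]/[HA]) = 8.62 + log(0.024/0.04)
pH = 8.62 + (-0.222) = 8.40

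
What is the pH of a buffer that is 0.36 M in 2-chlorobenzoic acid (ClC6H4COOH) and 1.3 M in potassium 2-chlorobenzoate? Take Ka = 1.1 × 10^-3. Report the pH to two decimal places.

pKa = −log(1.1 × 10^-3) = 2.959
pH = pKa + log([A⁻]/[HA]) = 2.959 + log(1.3/0.36)
pH = 2.959 + (+0.558) = 3.52

pH = 3.52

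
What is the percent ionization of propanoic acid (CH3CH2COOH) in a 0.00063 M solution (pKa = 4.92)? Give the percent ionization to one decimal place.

12.9%

CH3CH2COOH ⇌ CH3CH2COO- + H+; let x = [H+] at equilibrium.
Ka = 10^(−4.92) = 1.20 × 10^-5
Solve x² + 1.2e-05x − 7.56e-09 = 0 → x = 8.12 × 10^-5 M
Fraction ionized = 8.12 × 10^-5 / 0.00063 = 0.1289 → 12.9%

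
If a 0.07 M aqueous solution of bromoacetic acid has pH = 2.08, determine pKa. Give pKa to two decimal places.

[H+] = 10^(-2.08) = 8.32 × 10^-3 M
At equilibrium [HA] = 0.07 − 8.32 × 10^-3 = 6.17 × 10^-2 M
Ka = [H+][A-]/[HA] = (8.32 × 10^-3)² / 6.17 × 10^-2 = 1.12 × 10^-3
pKa = -log(1.12 × 10^-3) = 2.95

pKa = 2.95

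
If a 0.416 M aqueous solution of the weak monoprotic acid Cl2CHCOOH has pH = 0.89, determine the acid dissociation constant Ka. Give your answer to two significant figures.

[H+] = 10^(-0.89) = 1.29 × 10^-1 M
At equilibrium [HA] = 0.416 − 1.29 × 10^-1 = 2.87 × 10^-1 M
Ka = [H+][A-]/[HA] = (1.29 × 10^-1)² / 2.87 × 10^-1 = 5.8 × 10^-2

Ka = 5.8 × 10^-2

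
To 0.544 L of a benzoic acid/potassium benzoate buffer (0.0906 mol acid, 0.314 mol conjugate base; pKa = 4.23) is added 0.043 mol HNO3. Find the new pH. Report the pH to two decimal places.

After neutralization: n(C6H5COOH) = 0.134 mol, n(C6H5COO-) = 0.271 mol.
pH = pKa + log(n_C6H5COO-/n_C6H5COOH) = 4.23 + log(0.271/0.134) = 4.23 + (+0.306)

pH = 4.54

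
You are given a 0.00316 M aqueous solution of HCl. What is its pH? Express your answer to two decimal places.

HCl is a strong acid and dissociates completely, so [H+] = 0.00316 M.
pH = -log(0.00316) = 2.50

pH = 2.50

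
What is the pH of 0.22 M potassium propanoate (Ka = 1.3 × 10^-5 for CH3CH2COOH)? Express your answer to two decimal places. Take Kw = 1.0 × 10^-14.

CH3CH2COO- is the conjugate base of the weak acid CH3CH2COOH.
Kb = Kw/Ka = 1.0×10^-14 / 1.3 × 10^-5 = 7.69 × 10^-10
Kb = [OH-]²/(0.22 − [OH-]) = 7.69 × 10^-10
Neglecting [OH-] in the denominator: [OH-] = √(7.69 × 10^-10 × 0.22) = 1.30 × 10^-5 M
pOH = −log(1.30 × 10^-5) = 4.89; pH = 14.00 − 4.89 = 9.11

pH = 9.11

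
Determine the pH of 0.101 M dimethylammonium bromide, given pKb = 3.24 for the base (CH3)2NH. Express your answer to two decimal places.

(CH3)2NH2+ is the conjugate acid of the weak base (CH3)2NH.
Kb = 10^(−3.24) = 5.75 × 10^-4
Ka = Kw/Kb = 1.0×10^-14 / 5.75 × 10^-4 = 1.74 × 10^-11
Ka = [H+]²/(0.101 − [H+]) = 1.74 × 10^-11
Since Ka ≪ C₀, [H+] ≈ √(Ka·C₀) = 1.33 × 10^-6 M.
Check: 0.0013% ionized — well under 5%, approximation valid.
pH = −log[H+] = −log(1.33 × 10^-6) = 5.88

pH = 5.88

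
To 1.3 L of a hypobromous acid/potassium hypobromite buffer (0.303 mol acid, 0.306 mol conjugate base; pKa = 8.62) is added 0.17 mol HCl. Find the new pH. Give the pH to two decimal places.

After neutralization: n(HOBr) = 0.473 mol, n(OBr-) = 0.136 mol.
pH = pKa + log([A⁻]/[HA]) = 8.62 + log(0.136/0.473) = 8.62 -0.541

pH = 8.08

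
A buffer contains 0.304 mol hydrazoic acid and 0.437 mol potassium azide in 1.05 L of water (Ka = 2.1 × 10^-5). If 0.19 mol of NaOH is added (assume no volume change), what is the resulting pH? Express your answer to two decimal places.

pH = 5.42

After neutralization: n(HN3) = 0.114 mol, n(N3-) = 0.627 mol.
pKa = −log(2.1 × 10^-5) = 4.678
pH = pKa + log([A⁻]/[HA]) = 4.678 + log(0.627/0.114) = 4.678 +0.740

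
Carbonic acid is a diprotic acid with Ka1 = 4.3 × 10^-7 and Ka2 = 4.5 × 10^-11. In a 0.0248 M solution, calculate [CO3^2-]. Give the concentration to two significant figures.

First ionization gives [H+] ≈ [HCO3-] = 1.03 × 10^-4 M.
Second step: Ka2 = [H+][CO3^2-]/[HCO3-] ≈ [CO3^2-] (since [H+] ≈ [HCO3-]).
So [CO3^2-] ≈ Ka2.

4.5 × 10^-11 M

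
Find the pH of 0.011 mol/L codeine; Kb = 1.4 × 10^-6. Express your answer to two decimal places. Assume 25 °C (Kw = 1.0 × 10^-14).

C18H21NO3 + H2O ⇌ C18H22NO3+ + OH-
Let x = [OH-] at equilibrium. Kb = x²/(0.011 − x).
Neglecting x in the denominator: x = √(1.4 × 10^-6 × 0.011) = 1.24 × 10^-4 M
Check: 1.1% ionized — well under 5%, approximation valid.
pOH = 3.91, so pH = 14.00 − pOH = 10.09

pH = 10.09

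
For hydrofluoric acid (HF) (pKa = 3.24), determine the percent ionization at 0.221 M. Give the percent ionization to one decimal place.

5.0%

HF ⇌ F- + H+; let x = [H+] at equilibrium.
Ka = 10^(−3.24) = 5.75 × 10^-4
Solve x² + 0.000575x − 0.000127 = 0 → x = 1.10 × 10^-2 M
% ionization = x/C₀ × 100% = 1.10 × 10^-2/0.221 × 100% = 5.0%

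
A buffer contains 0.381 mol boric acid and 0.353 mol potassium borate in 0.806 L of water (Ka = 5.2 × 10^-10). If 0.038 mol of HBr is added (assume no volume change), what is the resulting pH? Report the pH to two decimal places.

Added H+ converts B(OH)4- to B(OH)3: B(OH)3 → 0.419 mol, B(OH)4- → 0.315 mol.
pKa = −log(5.2 × 10^-10) = 9.284
pH = pKa + log([A⁻]/[HA]) = 9.284 + log(0.315/0.419) = 9.284 -0.124

pH = 9.16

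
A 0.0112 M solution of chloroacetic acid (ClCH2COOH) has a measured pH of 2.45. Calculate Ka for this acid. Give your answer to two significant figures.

Ka = 1.6 × 10^-3

[H+] = 10^(-2.45) = 3.55 × 10^-3 M
At equilibrium [HA] = 0.0112 − 3.55 × 10^-3 = 7.65 × 10^-3 M
Ka = [H+][A-]/[HA] = (3.55 × 10^-3)² / 7.65 × 10^-3 = 1.6 × 10^-3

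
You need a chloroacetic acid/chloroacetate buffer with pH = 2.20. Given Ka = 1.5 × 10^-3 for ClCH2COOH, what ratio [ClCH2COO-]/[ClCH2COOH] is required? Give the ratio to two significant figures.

pKa = -log(1.5 × 10^-3) = 2.824
pH = pKa + log(r) ⇒ log(r) = 2.20 − 2.824 = -0.624
r = [ClCH2COO-]/[ClCH2COOH] = 10^(-0.624) = 0.238

ratio = 0.24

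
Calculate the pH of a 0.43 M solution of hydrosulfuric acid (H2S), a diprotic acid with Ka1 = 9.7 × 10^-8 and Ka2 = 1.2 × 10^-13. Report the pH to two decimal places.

pH = 3.69

Since Ka1 ≫ Ka2, the first ionization dominates [H+].
Ka1 = x²/(0.43 − x) = 9.7 × 10^-8
x ≈ √(9.7 × 10^-8 × 0.43) = 2.04 × 10^-4 M
pH = −log(2.04 × 10^-4) = 3.69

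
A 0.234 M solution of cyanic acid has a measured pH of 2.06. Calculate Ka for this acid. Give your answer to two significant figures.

Ka = 3.4 × 10^-4

[H+] = 10^(-2.06) = 8.71 × 10^-3 M
At equilibrium [HA] = 0.234 − 8.71 × 10^-3 = 2.25 × 10^-1 M
Ka = [H+][A-]/[HA] = (8.71 × 10^-3)² / 2.25 × 10^-1 = 3.4 × 10^-4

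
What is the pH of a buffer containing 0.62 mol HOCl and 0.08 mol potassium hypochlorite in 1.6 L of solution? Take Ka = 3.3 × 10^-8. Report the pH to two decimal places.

pKa = −log(3.3 × 10^-8) = 7.481
Using pH = pKa + log([base]/[acid]) with [base]/[acid] = 0.08/0.62:
pH = 7.481 + (-0.889) = 6.59

pH = 6.59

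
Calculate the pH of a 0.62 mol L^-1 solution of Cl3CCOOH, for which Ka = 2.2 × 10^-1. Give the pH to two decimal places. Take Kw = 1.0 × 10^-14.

Cl3CCOOH ⇌ Cl3CCOO- + H+
Let x = [H+] at equilibrium. Ka = x²/(0.62 − x).
The 5% rule fails; solving x² + Ka·x − Ka·C₀ = 0 exactly:
x = [−0.22 + √(0.22² + 0.546)]/2 = 2.75 × 10^-1 M
pH = −log(2.75 × 10^-1) = 0.56

pH = 0.56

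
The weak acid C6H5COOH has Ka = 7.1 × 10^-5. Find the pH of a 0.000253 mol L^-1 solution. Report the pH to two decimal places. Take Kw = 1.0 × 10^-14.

pH = 3.99

C6H5COOH ⇌ C6H5COO- + H+
Ka = [H+]²/(0.000253 − [H+]) = 7.1 × 10^-5
[H+] is not negligible relative to C₀; solve [H+]² + 7.1e-05·[H+] − 1.8e-08 = 0.
[H+] = [−7.1e-05 + √(7.1e-05² + 7.19e-08)]/2 = 1.03 × 10^-4 M
pH = −log(1.03 × 10^-4) = 3.99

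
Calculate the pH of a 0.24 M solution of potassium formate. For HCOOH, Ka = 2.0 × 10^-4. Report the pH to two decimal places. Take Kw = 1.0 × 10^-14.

HCOO- is the conjugate base of the weak acid HCOOH.
Kb = Kw/Ka = 1.0×10^-14 / 2.0 × 10^-4 = 5.00 × 10^-11
Kb = x²/(0.24 − x) = 5.00 × 10^-11
Since Kb ≪ C₀, x ≈ √(Kb·C₀) = 3.46 × 10^-6 M.
Check: 0.0014% ionized — well under 5%, approximation valid.
pOH = 5.46, so pH = 14.00 − pOH = 8.54

pH = 8.54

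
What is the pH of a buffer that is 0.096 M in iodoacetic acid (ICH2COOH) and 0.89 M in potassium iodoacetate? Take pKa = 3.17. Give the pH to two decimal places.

Henderson–Hasselbalch: pH = pKa + log([ICH2COO-]/[ICH2COOH]) = 3.17 + log(0.89/0.096)
pH = 3.17 + (+0.967) = 4.14

pH = 4.14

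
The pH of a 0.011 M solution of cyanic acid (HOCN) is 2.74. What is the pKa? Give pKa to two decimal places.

pKa = 3.44

[H+] = 10^(-2.74) = 1.82 × 10^-3 M
At equilibrium [HA] = 0.011 − 1.82 × 10^-3 = 9.18 × 10^-3 M
Ka = [H+][A-]/[HA] = (1.82 × 10^-3)² / 9.18 × 10^-3 = 3.61 × 10^-4
pKa = -log(3.61 × 10^-4) = 3.44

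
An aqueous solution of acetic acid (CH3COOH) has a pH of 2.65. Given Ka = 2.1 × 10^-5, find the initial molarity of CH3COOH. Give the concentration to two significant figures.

[H+] = 10^(-2.65) = 2.24 × 10^-3 M = x
Ka = x²/(C₀ − x) ⇒ C₀ = x + x²/Ka
C₀ = 2.24 × 10^-3 + (2.24 × 10^-3)²/(2.1 × 10^-5) = 2.41 × 10^-1 M

C₀ = 2.4 × 10^-1 M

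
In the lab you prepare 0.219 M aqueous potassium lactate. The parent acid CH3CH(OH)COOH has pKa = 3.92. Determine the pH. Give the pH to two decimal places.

CH3CH(OH)COO- is the conjugate base of the weak acid CH3CH(OH)COOH.
Ka = 10^(−3.92) = 1.20 × 10^-4
Kb = Kw/Ka = 1.0×10^-14 / 1.20 × 10^-4 = 8.33 × 10^-11
From the ICE table, Kb = x²/(0.219 − x) = 8.33 × 10^-11.
Assume x ≪ 0.219: x ≈ √(8.33 × 10^-11 × 0.219) = 4.27 × 10^-6 M
(x/C₀ = 0.002% < 5%, so the approximation holds.)
pOH = −log(4.27 × 10^-6) = 5.37; pH = 14.00 − 5.37 = 8.63

pH = 8.63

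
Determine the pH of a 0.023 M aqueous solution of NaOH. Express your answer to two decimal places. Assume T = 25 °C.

NaOH is a strong base; [OH-] = 0.023 M.
pOH = -log(0.023) = 1.64
pH = 14.00 - 1.64 = 12.36

pH = 12.36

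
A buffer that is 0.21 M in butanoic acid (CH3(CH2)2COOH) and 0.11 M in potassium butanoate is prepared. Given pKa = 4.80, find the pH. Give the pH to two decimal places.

Using pH = pKa + log([base]/[acid]) with [base]/[acid] = 0.11/0.21:
pH = 4.80 + (-0.281) = 4.52

pH = 4.52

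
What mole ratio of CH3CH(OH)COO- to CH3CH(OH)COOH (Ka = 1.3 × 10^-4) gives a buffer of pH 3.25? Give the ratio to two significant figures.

ratio = 0.23

pKa = -log(1.3 × 10^-4) = 3.886
pH = pKa + log(r) ⇒ log(r) = 3.25 − 3.886 = -0.636
r = [CH3CH(OH)COO-]/[CH3CH(OH)COOH] = 10^(-0.636) = 0.231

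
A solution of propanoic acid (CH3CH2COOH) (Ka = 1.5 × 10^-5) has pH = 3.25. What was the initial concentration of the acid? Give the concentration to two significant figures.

[H+] = 10^(-3.25) = 5.62 × 10^-4 M = x
Ka = x²/(C₀ − x) ⇒ C₀ = x + x²/Ka
C₀ = 5.62 × 10^-4 + (5.62 × 10^-4)²/(1.5 × 10^-5) = 2.16 × 10^-2 M

C₀ = 2.2 × 10^-2 M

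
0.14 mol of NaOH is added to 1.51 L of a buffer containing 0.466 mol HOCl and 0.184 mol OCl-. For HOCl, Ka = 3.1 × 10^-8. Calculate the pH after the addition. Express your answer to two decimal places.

pH = 7.51

After neutralization: n(HOCl) = 0.326 mol, n(OCl-) = 0.324 mol.
pKa = −log(3.1 × 10^-8) = 7.509
pH = pKa + log([A⁻]/[HA]) = 7.509 + log(0.324/0.326) = 7.509 -0.003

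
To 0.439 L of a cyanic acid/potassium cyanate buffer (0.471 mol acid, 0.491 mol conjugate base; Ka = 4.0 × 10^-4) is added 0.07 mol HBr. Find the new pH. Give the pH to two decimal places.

pH = 3.29

Added H+ converts OCN- to HOCN: HOCN → 0.541 mol, OCN- → 0.421 mol.
pKa = −log(4.0 × 10^-4) = 3.398
Henderson–Hasselbalch with mole ratio 0.421/0.541: pH = 3.398 + (-0.109)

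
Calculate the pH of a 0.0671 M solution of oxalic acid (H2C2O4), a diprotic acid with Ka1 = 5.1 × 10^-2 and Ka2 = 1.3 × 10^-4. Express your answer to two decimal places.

Ka1 ≫ Ka2, so treat the first dissociation as the only significant source of H+.
Ka1 = x²/(0.0671 − x) = 5.1 × 10^-2
Solving the quadratic: x = (−Ka1 + √(Ka1² + 4·Ka1·C₀))/2 = 3.83 × 10^-2 M
pH = −log(3.83 × 10^-2) = 1.42

pH = 1.42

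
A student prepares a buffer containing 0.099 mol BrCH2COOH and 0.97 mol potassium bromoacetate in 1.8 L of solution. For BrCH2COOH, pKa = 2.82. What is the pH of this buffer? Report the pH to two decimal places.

pH = pKa + log([A⁻]/[HA]) = 2.82 + log(0.97/0.099)
pH = 2.82 + (+0.991) = 3.81

pH = 3.81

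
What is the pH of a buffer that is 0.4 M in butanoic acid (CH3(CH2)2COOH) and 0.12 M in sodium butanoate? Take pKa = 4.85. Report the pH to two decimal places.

Using pH = pKa + log([base]/[acid]) with [base]/[acid] = 0.12/0.4:
pH = 4.85 + (-0.523) = 4.33

pH = 4.33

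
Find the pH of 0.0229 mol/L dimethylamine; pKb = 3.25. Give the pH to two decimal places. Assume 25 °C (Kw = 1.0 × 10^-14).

pH = 11.52

(CH3)2NH + H2O ⇌ (CH3)2NH2+ + OH-
Kb = 10^(−3.25) = 5.62 × 10^-4
Let x = [OH-] at equilibrium. Kb = x²/(0.0229 − x).
x is not negligible relative to C₀; solve x² + 0.000562·x − 1.29e-05 = 0.
x = [−0.000562 + √(0.000562² + 5.15e-05)]/2 = 3.32 × 10^-3 M
pOH = −log(3.32 × 10^-3) = 2.48; pH = 14.00 − 2.48 = 11.52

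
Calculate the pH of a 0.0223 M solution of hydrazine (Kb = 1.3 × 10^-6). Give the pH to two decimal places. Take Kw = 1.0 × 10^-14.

pH = 10.23

N2H4 + H2O ⇌ N2H5+ + OH-
Kb = [OH-]²/(0.0223 − [OH-]) = 1.3 × 10^-6
Assume [OH-] ≪ 0.0223: [OH-] ≈ √(1.3 × 10^-6 × 0.0223) = 1.70 × 10^-4 M
Check: 0.76% ionized — well under 5%, approximation valid.
pOH = 3.77, so pH = 14.00 − pOH = 10.23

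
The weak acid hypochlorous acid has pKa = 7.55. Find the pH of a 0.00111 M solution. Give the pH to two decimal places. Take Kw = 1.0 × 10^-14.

pH = 5.25

HOCl ⇌ OCl- + H+
Ka = 10^(−7.55) = 2.82 × 10^-8
From the ICE table, Ka = [H+]²/(0.00111 − [H+]) = 2.82 × 10^-8.
Neglecting [H+] in the denominator: [H+] = √(2.82 × 10^-8 × 0.00111) = 5.59 × 10^-6 M
Check: 0.5% ionized — well under 5%, approximation valid.
pH = −log[H+] = −log(5.59 × 10^-6) = 5.25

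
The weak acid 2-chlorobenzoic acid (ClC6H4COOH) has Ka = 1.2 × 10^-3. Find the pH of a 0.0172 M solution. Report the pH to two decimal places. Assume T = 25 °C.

pH = 2.40

ClC6H4COOH ⇌ ClC6H4COO- + H+
Ka = [H+]²/(0.0172 − [H+]) = 1.2 × 10^-3
The 5% rule fails; solving [H+]² + Ka·[H+] − Ka·C₀ = 0 exactly:
[H+] = (−Ka + √(Ka² + 4·Ka·C₀))/2 = 3.98 × 10^-3 M
pH = −log(3.98 × 10^-3) = 2.40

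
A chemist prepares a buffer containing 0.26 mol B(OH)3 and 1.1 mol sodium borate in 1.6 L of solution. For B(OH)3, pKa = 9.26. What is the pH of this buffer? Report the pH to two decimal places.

Using pH = pKa + log([base]/[acid]) with [base]/[acid] = 1.1/0.26:
pH = 9.26 + (+0.626) = 9.89

pH = 9.89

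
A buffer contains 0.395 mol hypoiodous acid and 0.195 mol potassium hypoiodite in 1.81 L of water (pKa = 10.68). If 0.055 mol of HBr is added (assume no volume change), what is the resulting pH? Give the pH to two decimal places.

pH = 10.17

Added H+ converts OI- to HOI: HOI → 0.45 mol, OI- → 0.14 mol.
pH = pKa + log([A⁻]/[HA]) = 10.68 + log(0.14/0.45) = 10.68 -0.507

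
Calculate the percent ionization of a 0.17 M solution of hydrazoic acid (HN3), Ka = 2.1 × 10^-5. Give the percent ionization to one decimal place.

1.1%

HN3 ⇌ N3- + H+; let x = [H+] at equilibrium.
x ≈ √(Ka·C₀) = √(2.1 × 10^-5 × 0.17) = 1.89 × 10^-3 M
% ionization = x/C₀ × 100% = 1.89 × 10^-3/0.17 × 100% = 1.1%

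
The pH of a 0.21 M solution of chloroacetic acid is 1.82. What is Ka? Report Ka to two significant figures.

[H+] = 10^(-1.82) = 1.51 × 10^-2 M
At equilibrium [HA] = 0.21 − 1.51 × 10^-2 = 1.95 × 10^-1 M
Ka = [H+][A-]/[HA] = (1.51 × 10^-2)² / 1.95 × 10^-1 = 1.2 × 10^-3

Ka = 1.2 × 10^-3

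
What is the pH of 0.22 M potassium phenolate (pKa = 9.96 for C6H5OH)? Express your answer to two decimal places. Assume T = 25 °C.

pH = 11.65

C6H5O- is the conjugate base of the weak acid C6H5OH.
Ka = 10^(−9.96) = 1.10 × 10^-10
Kb = Kw/Ka = 1.0×10^-14 / 1.10 × 10^-10 = 9.09 × 10^-5
Let x = [OH-] at equilibrium. Kb = x²/(0.22 − x).
Assume x ≪ 0.22: x ≈ √(9.09 × 10^-5 × 0.22) = 4.47 × 10^-3 M
(x/C₀ = 2% < 5%, so the approximation holds.)
pOH = 2.35, so pH = 14.00 − pOH = 11.65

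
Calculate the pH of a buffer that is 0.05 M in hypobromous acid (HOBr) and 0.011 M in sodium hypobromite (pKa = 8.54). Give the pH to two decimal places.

pH = pKa + log([A⁻]/[HA]) = 8.54 + log(0.011/0.05)
pH = 8.54 + (-0.658) = 7.88

pH = 7.88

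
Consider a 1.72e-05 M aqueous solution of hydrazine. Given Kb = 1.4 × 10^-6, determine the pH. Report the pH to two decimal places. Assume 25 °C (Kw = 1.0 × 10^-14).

N2H4 + H2O ⇌ N2H5+ + OH-
From the ICE table, Kb = x²/(1.72e-05 − x) = 1.4 × 10^-6.
Here C₀/Kb ≈ 12.3, so the small-x approximation fails. Use the quadratic:
x = (−Kb + √(Kb² + 4·Kb·C₀))/2 = 4.26 × 10^-6 M
pOH = −log(4.26 × 10^-6) = 5.37; pH = 14.00 − 5.37 = 8.63

pH = 8.63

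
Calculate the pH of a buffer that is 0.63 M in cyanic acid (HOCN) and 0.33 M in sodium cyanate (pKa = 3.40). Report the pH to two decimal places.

pH = 3.12

Henderson–Hasselbalch: pH = pKa + log([OCN-]/[HOCN]) = 3.40 + log(0.33/0.63)
pH = 3.40 + (-0.281) = 3.12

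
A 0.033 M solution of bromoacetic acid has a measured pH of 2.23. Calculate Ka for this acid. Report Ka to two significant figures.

Ka = 1.3 × 10^-3

[H+] = 10^(-2.23) = 5.89 × 10^-3 M
At equilibrium [HA] = 0.033 − 5.89 × 10^-3 = 2.71 × 10^-2 M
Ka = [H+][A-]/[HA] = (5.89 × 10^-3)² / 2.71 × 10^-2 = 1.3 × 10^-3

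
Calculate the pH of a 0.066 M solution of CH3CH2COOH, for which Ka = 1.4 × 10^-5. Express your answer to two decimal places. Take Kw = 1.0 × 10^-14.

pH = 3.02

CH3CH2COOH ⇌ CH3CH2COO- + H+
Let x = [H+] at equilibrium. Ka = x²/(0.066 − x).
Assume x ≪ 0.066: x ≈ √(1.4 × 10^-5 × 0.066) = 9.61 × 10^-4 M
Check: 1.5% ionized — well under 5%, approximation valid.
pH = −log(9.61 × 10^-4) = 3.02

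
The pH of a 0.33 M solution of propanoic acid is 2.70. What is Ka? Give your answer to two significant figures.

Ka = 1.2 × 10^-5

[H+] = 10^(-2.70) = 2.00 × 10^-3 M
At equilibrium [HA] = 0.33 − 2.00 × 10^-3 = 3.28 × 10^-1 M
Ka = [H+][A-]/[HA] = (2.00 × 10^-3)² / 3.28 × 10^-1 = 1.2 × 10^-5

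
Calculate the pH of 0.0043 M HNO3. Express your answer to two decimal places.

pH = 2.37

HNO3 is a strong acid and dissociates completely, so [H+] = 0.0043 M.
pH = -log(0.0043) = 2.37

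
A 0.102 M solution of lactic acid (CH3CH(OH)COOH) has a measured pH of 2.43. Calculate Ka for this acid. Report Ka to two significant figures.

[H+] = 10^(-2.43) = 3.72 × 10^-3 M
At equilibrium [HA] = 0.102 − 3.72 × 10^-3 = 9.83 × 10^-2 M
Ka = [H+][A-]/[HA] = (3.72 × 10^-3)² / 9.83 × 10^-2 = 1.4 × 10^-4

Ka = 1.4 × 10^-4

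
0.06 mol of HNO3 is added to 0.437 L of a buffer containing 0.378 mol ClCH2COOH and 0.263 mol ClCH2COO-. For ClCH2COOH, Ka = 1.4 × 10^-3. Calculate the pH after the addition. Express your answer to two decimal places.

pH = 2.52

Added H+ converts ClCH2COO- to ClCH2COOH: ClCH2COOH → 0.438 mol, ClCH2COO- → 0.203 mol.
pKa = −log(1.4 × 10^-3) = 2.854
pH = pKa + log(n_ClCH2COO-/n_ClCH2COOH) = 2.854 + log(0.203/0.438) = 2.854 + (-0.334)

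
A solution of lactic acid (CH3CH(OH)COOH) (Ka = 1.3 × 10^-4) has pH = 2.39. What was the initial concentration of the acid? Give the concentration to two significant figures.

C₀ = 1.3 × 10^-1 M

[H+] = 10^(-2.39) = 4.07 × 10^-3 M = x
Ka = x²/(C₀ − x) ⇒ C₀ = x + x²/Ka
C₀ = 4.07 × 10^-3 + (4.07 × 10^-3)²/(1.3 × 10^-4) = 1.31 × 10^-1 M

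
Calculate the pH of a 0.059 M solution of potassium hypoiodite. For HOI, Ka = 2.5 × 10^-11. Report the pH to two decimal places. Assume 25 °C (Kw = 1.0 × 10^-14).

pH = 11.67

OI- is the conjugate base of the weak acid HOI.
Kb = Kw/Ka = 1.0×10^-14 / 2.5 × 10^-11 = 4.00 × 10^-4
From the ICE table, Kb = [OH-]²/(0.059 − [OH-]) = 4.00 × 10^-4.
[OH-] is not negligible relative to C₀; solve [OH-]² + 0.0004·[OH-] − 2.36e-05 = 0.
[OH-] = (−Kb + √(Kb² + 4·Kb·C₀))/2 = 4.66 × 10^-3 M
pOH = 2.33, so pH = 14.00 − pOH = 11.67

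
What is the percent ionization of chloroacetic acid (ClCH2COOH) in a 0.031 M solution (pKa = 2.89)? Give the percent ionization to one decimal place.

ClCH2COOH ⇌ ClCH2COO- + H+; let x = [H+] at equilibrium.
Ka = 10^(−2.89) = 1.29 × 10^-3
Ka = x²/(C₀ − x); solving the quadratic gives x = 5.71 × 10^-3 M.
Fraction ionized = 5.71 × 10^-3 / 0.031 = 0.1842 → 18.4%

18.4%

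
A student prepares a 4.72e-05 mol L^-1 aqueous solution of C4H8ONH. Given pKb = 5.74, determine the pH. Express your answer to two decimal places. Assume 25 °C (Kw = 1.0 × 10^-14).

pH = 8.92

C4H8ONH + H2O ⇌ C4H8ONH2+ + OH-
Kb = 10^(−5.74) = 1.82 × 10^-6
From the ICE table, Kb = x²/(4.72e-05 − x) = 1.82 × 10^-6.
x is not negligible relative to C₀; solve x² + 1.82e-06·x − 8.59e-11 = 0.
x = (−Kb + √(Kb² + 4·Kb·C₀))/2 = 8.40 × 10^-6 M
pOH = −log(8.40 × 10^-6) = 5.08; pH = 14.00 − 5.08 = 8.92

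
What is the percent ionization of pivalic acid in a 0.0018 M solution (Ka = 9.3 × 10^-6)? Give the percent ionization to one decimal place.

(CH3)3CCOOH ⇌ (CH3)3CCOO- + H+; let x = [H+] at equilibrium.
Solve x² + 9.3e-06x − 1.67e-08 = 0 → x = 1.25 × 10^-4 M
% ionization = x/C₀ × 100% = 1.25 × 10^-4/0.0018 × 100% = 6.9%

6.9%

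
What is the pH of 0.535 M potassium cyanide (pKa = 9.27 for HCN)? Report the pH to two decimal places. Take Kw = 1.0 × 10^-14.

CN- is the conjugate base of the weak acid HCN.
Ka = 10^(−9.27) = 5.37 × 10^-10
Kb = Kw/Ka = 1.0×10^-14 / 5.37 × 10^-10 = 1.86 × 10^-5
Let x = [OH-] at equilibrium. Kb = x²/(0.535 − x).
Neglecting x in the denominator: x = √(1.86 × 10^-5 × 0.535) = 3.15 × 10^-3 M
pOH = 2.50, so pH = 14.00 − pOH = 11.50

pH = 11.50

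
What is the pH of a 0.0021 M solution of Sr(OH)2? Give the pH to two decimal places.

pH = 11.62

Sr(OH)2 is a strong base (each formula unit releases 2 OH-); [OH-] = 0.0042 M.
pOH = -log(0.0042) = 2.38
pH = 14.00 - 2.38 = 11.62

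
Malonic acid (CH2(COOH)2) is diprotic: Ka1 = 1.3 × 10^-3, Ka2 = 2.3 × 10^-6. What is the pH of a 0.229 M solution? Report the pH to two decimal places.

Since Ka1 ≫ Ka2, the first ionization dominates [H+].
Ka1 = x²/(0.229 − x) = 1.3 × 10^-3
Solving the quadratic: x = (−Ka1 + √(Ka1² + 4·Ka1·C₀))/2 = 1.66 × 10^-2 M
pH = −log(1.66 × 10^-2) = 1.78

pH = 1.78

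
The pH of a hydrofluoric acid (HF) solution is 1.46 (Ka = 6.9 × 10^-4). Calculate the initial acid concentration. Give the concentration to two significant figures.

[H+] = 10^(-1.46) = 3.47 × 10^-2 M = x
Ka = x²/(C₀ − x) ⇒ C₀ = x + x²/Ka
C₀ = 3.47 × 10^-2 + (3.47 × 10^-2)²/(6.9 × 10^-4) = 1.78 M

C₀ = 1.8 M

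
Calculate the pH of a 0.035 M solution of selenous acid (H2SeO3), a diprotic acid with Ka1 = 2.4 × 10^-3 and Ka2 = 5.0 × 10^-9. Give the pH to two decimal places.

pH = 2.09

Ka1 ≫ Ka2, so treat the first dissociation as the only significant source of H+.
Ka1 = x²/(0.035 − x) = 2.4 × 10^-3
Solving the quadratic: x = (−Ka1 + √(Ka1² + 4·Ka1·C₀))/2 = 8.04 × 10^-3 M
pH = −log(8.04 × 10^-3) = 2.09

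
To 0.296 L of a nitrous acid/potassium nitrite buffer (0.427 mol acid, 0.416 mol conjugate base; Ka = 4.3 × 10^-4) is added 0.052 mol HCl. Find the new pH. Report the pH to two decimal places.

After neutralization: n(HNO2) = 0.479 mol, n(NO2-) = 0.364 mol.
pKa = −log(4.3 × 10^-4) = 3.367
pH = pKa + log(n_NO2-/n_HNO2) = 3.367 + log(0.364/0.479) = 3.367 + (-0.119)

pH = 3.25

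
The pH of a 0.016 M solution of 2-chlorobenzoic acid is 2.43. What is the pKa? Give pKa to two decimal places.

pKa = 2.95

[H+] = 10^(-2.43) = 3.72 × 10^-3 M
At equilibrium [HA] = 0.016 − 3.72 × 10^-3 = 1.23 × 10^-2 M
Ka = [H+][A-]/[HA] = (3.72 × 10^-3)² / 1.23 × 10^-2 = 1.13 × 10^-3
pKa = -log(1.13 × 10^-3) = 2.95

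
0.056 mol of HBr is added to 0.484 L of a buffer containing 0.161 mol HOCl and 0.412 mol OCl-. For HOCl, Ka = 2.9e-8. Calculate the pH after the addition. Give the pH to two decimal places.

After neutralization: n(HOCl) = 0.217 mol, n(OCl-) = 0.356 mol.
pKa = −log(2.9 × 10^-8) = 7.538
Henderson–Hasselbalch with mole ratio 0.356/0.217: pH = 7.538 + (+0.215)

pH = 7.75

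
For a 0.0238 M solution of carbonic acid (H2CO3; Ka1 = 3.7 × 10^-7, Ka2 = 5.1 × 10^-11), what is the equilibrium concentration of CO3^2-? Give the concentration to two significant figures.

First ionization gives [H+] ≈ [HCO3-] = 9.38 × 10^-5 M.
Second step: Ka2 = [H+][CO3^2-]/[HCO3-] ≈ [CO3^2-] (since [H+] ≈ [HCO3-]).
So [CO3^2-] ≈ Ka2.

5.1 × 10^-11 M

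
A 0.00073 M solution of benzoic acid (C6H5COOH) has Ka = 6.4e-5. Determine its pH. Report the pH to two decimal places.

C6H5COOH ⇌ C6H5COO- + H+
Ka = [H+]²/(0.00073 − [H+]) = 6.4 × 10^-5
The 5% rule fails; solving [H+]² + Ka·[H+] − Ka·C₀ = 0 exactly:
[H+] = [−6.4e-05 + √(6.4e-05² + 1.87e-07)]/2 = 1.87 × 10^-4 M
pH = −log[H+] = −log(1.87 × 10^-4) = 3.73

pH = 3.73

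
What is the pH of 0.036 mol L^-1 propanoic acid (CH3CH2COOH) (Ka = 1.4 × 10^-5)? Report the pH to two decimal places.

CH3CH2COOH ⇌ CH3CH2COO- + H+
From the ICE table, Ka = [H+]²/(0.036 − [H+]) = 1.4 × 10^-5.
Neglecting [H+] in the denominator: [H+] = √(1.4 × 10^-5 × 0.036) = 7.10 × 10^-4 M
Check: 2% ionized — well under 5%, approximation valid.
pH = −log(7.10 × 10^-4) = 3.15

pH = 3.15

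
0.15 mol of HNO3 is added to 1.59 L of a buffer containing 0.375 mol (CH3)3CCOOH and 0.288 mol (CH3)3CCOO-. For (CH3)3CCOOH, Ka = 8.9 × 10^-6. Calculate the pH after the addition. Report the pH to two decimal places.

pH = 4.47

After neutralization: n((CH3)3CCOOH) = 0.525 mol, n((CH3)3CCOO-) = 0.138 mol.
pKa = −log(8.9 × 10^-6) = 5.051
Henderson–Hasselbalch with mole ratio 0.138/0.525: pH = 5.051 + (-0.580)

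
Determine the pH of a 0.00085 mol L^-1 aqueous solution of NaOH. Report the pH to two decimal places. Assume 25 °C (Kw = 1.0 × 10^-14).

NaOH is a strong base; [OH-] = 0.00085 M.
pOH = -log(0.00085) = 3.07
pH = 14.00 - 3.07 = 10.93

pH = 10.93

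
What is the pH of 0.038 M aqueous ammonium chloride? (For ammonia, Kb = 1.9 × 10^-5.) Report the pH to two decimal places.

NH4+ is the conjugate acid of the weak base NH3.
Ka = Kw/Kb = 1.0×10^-14 / 1.9 × 10^-5 = 5.26 × 10^-10
From the ICE table, Ka = [H+]²/(0.038 − [H+]) = 5.26 × 10^-10.
Assume [H+] ≪ 0.038: [H+] ≈ √(5.26 × 10^-10 × 0.038) = 4.47 × 10^-6 M
Check: 0.012% ionized — well under 5%, approximation valid.
pH = −log[H+] = −log(4.47 × 10^-6) = 5.35

pH = 5.35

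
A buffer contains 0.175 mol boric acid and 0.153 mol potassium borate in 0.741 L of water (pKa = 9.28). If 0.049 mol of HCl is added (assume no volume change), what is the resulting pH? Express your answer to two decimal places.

After neutralization: n(B(OH)3) = 0.224 mol, n(B(OH)4-) = 0.104 mol.
pH = pKa + log([A⁻]/[HA]) = 9.28 + log(0.104/0.224) = 9.28 -0.333

pH = 8.95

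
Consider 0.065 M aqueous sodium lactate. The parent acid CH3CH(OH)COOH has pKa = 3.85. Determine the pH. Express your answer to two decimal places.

pH = 8.33

CH3CH(OH)COO- is the conjugate base of the weak acid CH3CH(OH)COOH.
Ka = 10^(−3.85) = 1.41 × 10^-4
Kb = Kw/Ka = 1.0×10^-14 / 1.41 × 10^-4 = 7.09 × 10^-11
Kb = [OH-]²/(0.065 − [OH-]) = 7.09 × 10^-11
Since Kb ≪ C₀, [OH-] ≈ √(Kb·C₀) = 2.15 × 10^-6 M.
pOH = −log(2.15 × 10^-6) = 5.67; pH = 14.00 − 5.67 = 8.33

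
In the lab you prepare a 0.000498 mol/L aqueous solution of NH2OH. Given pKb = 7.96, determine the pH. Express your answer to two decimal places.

NH2OH + H2O ⇌ NH3OH+ + OH-
Kb = 10^(−7.96) = 1.10 × 10^-8
From the ICE table, Kb = x²/(0.000498 − x) = 1.10 × 10^-8.
Neglecting x in the denominator: x = √(1.10 × 10^-8 × 0.000498) = 2.34 × 10^-6 M
(x/C₀ = 0.47% < 5%, so the approximation holds.)
pOH = −log(2.34 × 10^-6) = 5.63; pH = 14.00 − 5.63 = 8.37

pH = 8.37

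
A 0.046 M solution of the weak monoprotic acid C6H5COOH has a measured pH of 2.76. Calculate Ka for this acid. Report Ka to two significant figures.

[H+] = 10^(-2.76) = 1.74 × 10^-3 M
At equilibrium [HA] = 0.046 − 1.74 × 10^-3 = 4.43 × 10^-2 M
Ka = [H+][A-]/[HA] = (1.74 × 10^-3)² / 4.43 × 10^-2 = 6.8 × 10^-5

Ka = 6.8 × 10^-5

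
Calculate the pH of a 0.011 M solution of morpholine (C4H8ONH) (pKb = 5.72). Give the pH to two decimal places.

pH = 10.16

C4H8ONH + H2O ⇌ C4H8ONH2+ + OH-
Kb = 10^(−5.72) = 1.91 × 10^-6
Kb = x²/(0.011 − x) = 1.91 × 10^-6
Since Kb ≪ C₀, x ≈ √(Kb·C₀) = 1.45 × 10^-4 M.
Check: 1.3% ionized — well under 5%, approximation valid.
pOH = −log(1.45 × 10^-4) = 3.84; pH = 14.00 − 3.84 = 10.16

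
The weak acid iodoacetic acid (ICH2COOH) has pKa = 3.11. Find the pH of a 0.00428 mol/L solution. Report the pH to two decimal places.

pH = 2.83

ICH2COOH ⇌ ICH2COO- + H+
Ka = 10^(−3.11) = 7.76 × 10^-4
Ka = x²/(0.00428 − x) = 7.76 × 10^-4
The 5% rule fails; solving x² + Ka·x − Ka·C₀ = 0 exactly:
x = [−0.000776 + √(0.000776² + 1.33e-05)]/2 = 1.48 × 10^-3 M
pH = −log[H+] = −log(1.48 × 10^-3) = 2.83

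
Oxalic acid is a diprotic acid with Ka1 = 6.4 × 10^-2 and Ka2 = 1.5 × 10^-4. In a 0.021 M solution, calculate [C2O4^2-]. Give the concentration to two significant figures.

First ionization gives [H+] ≈ [HC2O4-] = 1.67 × 10^-2 M.
Second step: Ka2 = [H+][C2O4^2-]/[HC2O4-] ≈ [C2O4^2-] (since [H+] ≈ [HC2O4-]).
So [C2O4^2-] ≈ Ka2.

1.5 × 10^-4 M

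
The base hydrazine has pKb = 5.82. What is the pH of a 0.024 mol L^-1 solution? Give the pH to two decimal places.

N2H4 + H2O ⇌ N2H5+ + OH-
Kb = 10^(−5.82) = 1.51 × 10^-6
Kb = [OH-]²/(0.024 − [OH-]) = 1.51 × 10^-6
Assume [OH-] ≪ 0.024: [OH-] ≈ √(1.51 × 10^-6 × 0.024) = 1.90 × 10^-4 M
Check: 0.79% ionized — well under 5%, approximation valid.
pOH = −log(1.90 × 10^-4) = 3.72; pH = 14.00 − 3.72 = 10.28

pH = 10.28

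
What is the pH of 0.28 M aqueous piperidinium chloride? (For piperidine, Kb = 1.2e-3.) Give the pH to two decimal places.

C5H10NH2+ is the conjugate acid of the weak base C5H10NH.
Ka = Kw/Kb = 1.0×10^-14 / 1.2 × 10^-3 = 8.33 × 10^-12
Ka = [H+]²/(0.28 − [H+]) = 8.33 × 10^-12
Since Ka ≪ C₀, [H+] ≈ √(Ka·C₀) = 1.53 × 10^-6 M.
Check: 0.00055% ionized — well under 5%, approximation valid.
pH = −log(1.53 × 10^-6) = 5.82

pH = 5.82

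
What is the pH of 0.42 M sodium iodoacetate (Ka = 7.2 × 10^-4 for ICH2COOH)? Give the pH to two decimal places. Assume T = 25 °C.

pH = 8.38

ICH2COO- is the conjugate base of the weak acid ICH2COOH.
Kb = Kw/Ka = 1.0×10^-14 / 7.2 × 10^-4 = 1.39 × 10^-11
Kb = [OH-]²/(0.42 − [OH-]) = 1.39 × 10^-11
Assume [OH-] ≪ 0.42: [OH-] ≈ √(1.39 × 10^-11 × 0.42) = 2.42 × 10^-6 M
Check: 0.00058% ionized — well under 5%, approximation valid.
pOH = −log(2.42 × 10^-6) = 5.62; pH = 14.00 − 5.62 = 8.38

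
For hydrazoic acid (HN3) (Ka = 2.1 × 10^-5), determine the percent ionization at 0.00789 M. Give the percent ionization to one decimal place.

HN3 ⇌ N3- + H+; let x = [H+] at equilibrium.
Solve x² + 2.1e-05x − 1.66e-07 = 0 → x = 3.97 × 10^-4 M
Fraction ionized = 3.97 × 10^-4 / 0.00789 = 0.0503 → 5.0%

5.0%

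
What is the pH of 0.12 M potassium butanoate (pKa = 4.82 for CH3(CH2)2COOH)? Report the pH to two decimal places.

pH = 8.95

CH3(CH2)2COO- is the conjugate base of the weak acid CH3(CH2)2COOH.
Ka = 10^(−4.82) = 1.51 × 10^-5
Kb = Kw/Ka = 1.0×10^-14 / 1.51 × 10^-5 = 6.62 × 10^-10
Kb = x²/(0.12 − x) = 6.62 × 10^-10
Since Kb ≪ C₀, x ≈ √(Kb·C₀) = 8.91 × 10^-6 M.
pOH = 5.05, so pH = 14.00 − pOH = 8.95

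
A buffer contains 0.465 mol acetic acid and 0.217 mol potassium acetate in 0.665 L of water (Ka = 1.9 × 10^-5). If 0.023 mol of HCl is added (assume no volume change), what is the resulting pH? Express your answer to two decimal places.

After neutralization: n(CH3COOH) = 0.488 mol, n(CH3COO-) = 0.194 mol.
pKa = −log(1.9 × 10^-5) = 4.721
pH = pKa + log(n_CH3COO-/n_CH3COOH) = 4.721 + log(0.194/0.488) = 4.721 + (-0.401)

pH = 4.32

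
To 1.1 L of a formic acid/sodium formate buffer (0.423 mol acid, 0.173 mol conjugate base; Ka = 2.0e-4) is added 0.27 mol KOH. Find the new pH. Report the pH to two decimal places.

pH = 4.16

After neutralization: n(HCOOH) = 0.153 mol, n(HCOO-) = 0.443 mol.
pKa = −log(2.0 × 10^-4) = 3.699
Henderson–Hasselbalch with mole ratio 0.443/0.153: pH = 3.699 + (+0.462)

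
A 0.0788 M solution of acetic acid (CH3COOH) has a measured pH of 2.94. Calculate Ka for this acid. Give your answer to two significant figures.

[H+] = 10^(-2.94) = 1.15 × 10^-3 M
At equilibrium [HA] = 0.0788 − 1.15 × 10^-3 = 7.76 × 10^-2 M
Ka = [H+][A-]/[HA] = (1.15 × 10^-3)² / 7.76 × 10^-2 = 1.7 × 10^-5

Ka = 1.7 × 10^-5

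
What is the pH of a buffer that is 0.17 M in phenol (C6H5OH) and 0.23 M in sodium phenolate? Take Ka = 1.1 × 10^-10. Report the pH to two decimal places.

pKa = −log(1.1 × 10^-10) = 9.959
pH = pKa + log([A⁻]/[HA]) = 9.959 + log(0.23/0.17)
pH = 9.959 + (+0.131) = 10.09

pH = 10.09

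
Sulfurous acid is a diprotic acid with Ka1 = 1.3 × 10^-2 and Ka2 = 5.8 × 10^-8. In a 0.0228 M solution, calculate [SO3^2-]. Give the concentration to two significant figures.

First ionization gives [H+] ≈ [HSO3-] = 1.19 × 10^-2 M.
Second step: Ka2 = [H+][SO3^2-]/[HSO3-] ≈ [SO3^2-] (since [H+] ≈ [HSO3-]).
So [SO3^2-] ≈ Ka2.

5.8 × 10^-8 M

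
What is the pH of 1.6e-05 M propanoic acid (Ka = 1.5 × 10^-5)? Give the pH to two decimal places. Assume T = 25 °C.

pH = 5.01

CH3CH2COOH ⇌ CH3CH2COO- + H+
From the ICE table, Ka = x²/(1.6e-05 − x) = 1.5 × 10^-5.
x is not negligible relative to C₀; solve x² + 1.5e-05·x − 2.4e-10 = 0.
x = [−1.5e-05 + √(1.5e-05² + 9.6e-10)]/2 = 9.71 × 10^-6 M
pH = −log(9.71 × 10^-6) = 5.01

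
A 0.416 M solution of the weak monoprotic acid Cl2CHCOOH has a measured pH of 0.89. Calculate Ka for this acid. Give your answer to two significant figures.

[H+] = 10^(-0.89) = 1.29 × 10^-1 M
At equilibrium [HA] = 0.416 − 1.29 × 10^-1 = 2.87 × 10^-1 M
Ka = [H+][A-]/[HA] = (1.29 × 10^-1)² / 2.87 × 10^-1 = 5.8 × 10^-2

Ka = 5.8 × 10^-2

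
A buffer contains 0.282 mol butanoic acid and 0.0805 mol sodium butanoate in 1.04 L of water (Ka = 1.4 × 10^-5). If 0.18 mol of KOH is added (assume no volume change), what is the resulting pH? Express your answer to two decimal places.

After neutralization: n(CH3(CH2)2COOH) = 0.102 mol, n(CH3(CH2)2COO-) = 0.261 mol.
pKa = −log(1.4 × 10^-5) = 4.854
pH = pKa + log(n_CH3(CH2)2COO-/n_CH3(CH2)2COOH) = 4.854 + log(0.261/0.102) = 4.854 + (+0.408)

pH = 5.26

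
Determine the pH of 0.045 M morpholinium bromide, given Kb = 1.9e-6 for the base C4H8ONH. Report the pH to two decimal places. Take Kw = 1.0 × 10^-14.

C4H8ONH2+ is the conjugate acid of the weak base C4H8ONH.
Ka = Kw/Kb = 1.0×10^-14 / 1.9 × 10^-6 = 5.26 × 10^-9
Ka = x²/(0.045 − x) = 5.26 × 10^-9
Since Ka ≪ C₀, x ≈ √(Ka·C₀) = 1.54 × 10^-5 M.
(x/C₀ = 0.034% < 5%, so the approximation holds.)
pH = −log[H+] = −log(1.54 × 10^-5) = 4.81

pH = 4.81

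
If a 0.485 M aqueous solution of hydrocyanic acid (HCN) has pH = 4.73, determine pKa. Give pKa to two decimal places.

[H+] = 10^(-4.73) = 1.86 × 10^-5 M
At equilibrium [HA] = 0.485 − 1.86 × 10^-5 = 4.85 × 10^-1 M
Ka = [H+][A-]/[HA] = (1.86 × 10^-5)² / 4.85 × 10^-1 = 7.13 × 10^-10
pKa = -log(7.13 × 10^-10) = 9.15

pKa = 9.15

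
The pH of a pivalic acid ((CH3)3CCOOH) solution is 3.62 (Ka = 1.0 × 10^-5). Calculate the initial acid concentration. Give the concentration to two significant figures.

C₀ = 6.0 × 10^-3 M

[H+] = 10^(-3.62) = 2.40 × 10^-4 M = x
Ka = x²/(C₀ − x) ⇒ C₀ = x + x²/Ka
C₀ = 2.40 × 10^-4 + (2.40 × 10^-4)²/(1.0 × 10^-5) = 6.00 × 10^-3 M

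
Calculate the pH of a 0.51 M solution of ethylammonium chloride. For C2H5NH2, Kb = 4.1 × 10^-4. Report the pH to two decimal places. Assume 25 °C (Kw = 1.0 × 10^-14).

pH = 5.45

C2H5NH3+ is the conjugate acid of the weak base C2H5NH2.
Ka = Kw/Kb = 1.0×10^-14 / 4.1 × 10^-4 = 2.44 × 10^-11
Let x = [H+] at equilibrium. Ka = x²/(0.51 − x).
Assume x ≪ 0.51: x ≈ √(2.44 × 10^-11 × 0.51) = 3.53 × 10^-6 M
Check: 0.00069% ionized — well under 5%, approximation valid.
pH = −log(3.53 × 10^-6) = 5.45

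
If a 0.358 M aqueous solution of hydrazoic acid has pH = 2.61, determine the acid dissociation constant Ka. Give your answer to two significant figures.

Ka = 1.7 × 10^-5

[H+] = 10^(-2.61) = 2.45 × 10^-3 M
At equilibrium [HA] = 0.358 − 2.45 × 10^-3 = 3.56 × 10^-1 M
Ka = [H+][A-]/[HA] = (2.45 × 10^-3)² / 3.56 × 10^-1 = 1.7 × 10^-5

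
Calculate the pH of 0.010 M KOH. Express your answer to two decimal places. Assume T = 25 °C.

KOH is a strong base; [OH-] = 0.01 M.
pOH = -log(0.01) = 2.00
pH = 14.00 - 2.00 = 12.00

pH = 12.00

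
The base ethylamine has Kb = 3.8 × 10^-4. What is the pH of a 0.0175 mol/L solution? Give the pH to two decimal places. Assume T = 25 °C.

pH = 11.38

C2H5NH2 + H2O ⇌ C2H5NH3+ + OH-
Kb = [OH-]²/(0.0175 − [OH-]) = 3.8 × 10^-4
The 5% rule fails; solving [OH-]² + Kb·[OH-] − Kb·C₀ = 0 exactly:
[OH-] = [−0.00038 + √(0.00038² + 2.66e-05)]/2 = 2.40 × 10^-3 M
pOH = −log(2.40 × 10^-3) = 2.62; pH = 14.00 − 2.62 = 11.38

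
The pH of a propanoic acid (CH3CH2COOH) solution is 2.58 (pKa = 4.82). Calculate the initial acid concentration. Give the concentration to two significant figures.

[H+] = 10^(-2.58) = 2.63 × 10^-3 M = x
Ka = 10^(−4.82) = 1.51 × 10^-5
Ka = x²/(C₀ − x) ⇒ C₀ = x + x²/Ka
C₀ = 2.63 × 10^-3 + (2.63 × 10^-3)²/(1.51 × 10^-5) = 4.61 × 10^-1 M

C₀ = 4.6 × 10^-1 M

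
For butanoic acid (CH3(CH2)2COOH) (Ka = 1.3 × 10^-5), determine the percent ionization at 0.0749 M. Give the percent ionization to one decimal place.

1.3%

CH3(CH2)2COOH ⇌ CH3(CH2)2COO- + H+; let x = [H+] at equilibrium.
x ≈ √(Ka·C₀) = √(1.3 × 10^-5 × 0.0749) = 9.87 × 10^-4 M
Fraction ionized = 9.87 × 10^-4 / 0.0749 = 0.0132 → 1.3%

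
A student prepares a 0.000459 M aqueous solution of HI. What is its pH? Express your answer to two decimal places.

pH = 3.34

HI is a strong acid and dissociates completely, so [H+] = 0.000459 M.
pH = -log(0.000459) = 3.34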